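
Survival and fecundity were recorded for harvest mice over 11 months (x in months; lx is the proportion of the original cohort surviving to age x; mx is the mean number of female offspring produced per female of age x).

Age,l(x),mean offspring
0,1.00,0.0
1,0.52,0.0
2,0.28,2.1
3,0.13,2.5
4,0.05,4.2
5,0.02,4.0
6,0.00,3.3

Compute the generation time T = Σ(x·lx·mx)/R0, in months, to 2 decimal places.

lx·mx: 0, 0, 0.588, 0.325, 0.21, 0.08, 0 → R0 = 1.203
x·lx·mx: 0, 0, 1.176, 0.975, 0.84, 0.4, 0 → Σ = 3.391
T = 3.391 / 1.203 = 2.818786… → 2.82

2.82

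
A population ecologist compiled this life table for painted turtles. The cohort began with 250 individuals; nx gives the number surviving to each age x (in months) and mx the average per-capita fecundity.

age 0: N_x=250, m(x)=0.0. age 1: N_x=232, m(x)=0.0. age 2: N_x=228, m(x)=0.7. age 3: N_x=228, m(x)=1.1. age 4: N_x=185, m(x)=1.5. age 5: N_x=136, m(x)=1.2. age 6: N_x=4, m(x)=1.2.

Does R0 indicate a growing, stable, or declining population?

growing

lx = nx/n0 = nx/250: 1, 0.928, 0.912, 0.912, 0.74, 0.544, 0.016
R0 = Σ lx·mx = 0 + 0 + 0.6384 + 1.0032 + 1.11 + 0.6528 + 0.0192 = 3.4236
R0 > 1, so the population is growing.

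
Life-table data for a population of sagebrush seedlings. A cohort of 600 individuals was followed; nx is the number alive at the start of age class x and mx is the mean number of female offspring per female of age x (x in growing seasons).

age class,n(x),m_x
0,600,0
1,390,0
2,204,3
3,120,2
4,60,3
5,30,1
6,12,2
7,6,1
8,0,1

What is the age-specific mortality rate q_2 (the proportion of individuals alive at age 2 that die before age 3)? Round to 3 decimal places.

0.412

lx = nx/n0 = nx/600: 1, 0.65, 0.34, 0.2, 0.1, 0.05, 0.02, 0.01, 0
q_2 = (l_2 − l_3) / l_2 = (0.34 − 0.2) / 0.34
     = 0.14 / 0.34 = 0.411765… → 0.412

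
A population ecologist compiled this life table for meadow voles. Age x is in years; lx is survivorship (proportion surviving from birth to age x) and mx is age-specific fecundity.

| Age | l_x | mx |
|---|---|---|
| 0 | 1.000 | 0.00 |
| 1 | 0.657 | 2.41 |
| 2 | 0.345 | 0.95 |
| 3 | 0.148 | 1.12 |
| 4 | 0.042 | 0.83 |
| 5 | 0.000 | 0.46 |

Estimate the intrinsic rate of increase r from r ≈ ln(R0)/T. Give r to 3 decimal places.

R0 = Σ lx·mx = 0 + 1.58337 + 0.32775 + 0.16576 + 0.03486 + 0 = 2.11174
Σ x·lx·mx = 2.87559; T = 2.87559/2.11174 = 1.36172…
r ≈ ln(R0)/T = ln(2.11174)/1.36172… = 0.54895… → 0.549

0.549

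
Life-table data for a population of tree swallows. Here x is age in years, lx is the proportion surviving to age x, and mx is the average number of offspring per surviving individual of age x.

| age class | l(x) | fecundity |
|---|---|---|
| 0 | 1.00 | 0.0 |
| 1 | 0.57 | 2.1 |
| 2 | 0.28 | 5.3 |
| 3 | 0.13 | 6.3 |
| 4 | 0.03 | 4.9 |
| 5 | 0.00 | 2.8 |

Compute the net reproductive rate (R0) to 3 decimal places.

3.647

lx·mx by age: 0, 1.197, 1.484, 0.819, 0.147, 0
R0 = Σ lx·mx = 3.647 → 3.647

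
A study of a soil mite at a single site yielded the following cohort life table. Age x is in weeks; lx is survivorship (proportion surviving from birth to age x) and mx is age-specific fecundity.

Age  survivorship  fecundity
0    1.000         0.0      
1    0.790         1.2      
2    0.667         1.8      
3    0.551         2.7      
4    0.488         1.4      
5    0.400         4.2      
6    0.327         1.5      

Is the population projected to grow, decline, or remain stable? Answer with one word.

growing

R0 = Σ lx·mx = 0 + 0.948 + 1.2006 + 1.4877 + 0.6832 + 1.68 + 0.4905 = 6.49
R0 > 1, so the population is growing.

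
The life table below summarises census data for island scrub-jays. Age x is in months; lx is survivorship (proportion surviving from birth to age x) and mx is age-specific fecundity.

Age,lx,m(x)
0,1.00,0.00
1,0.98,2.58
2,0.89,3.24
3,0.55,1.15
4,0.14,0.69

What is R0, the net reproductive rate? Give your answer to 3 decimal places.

6.141

lx·mx by age: 0, 2.5284, 2.8836, 0.6325, 0.0966
R0 = Σ lx·mx = 6.1411 → 6.141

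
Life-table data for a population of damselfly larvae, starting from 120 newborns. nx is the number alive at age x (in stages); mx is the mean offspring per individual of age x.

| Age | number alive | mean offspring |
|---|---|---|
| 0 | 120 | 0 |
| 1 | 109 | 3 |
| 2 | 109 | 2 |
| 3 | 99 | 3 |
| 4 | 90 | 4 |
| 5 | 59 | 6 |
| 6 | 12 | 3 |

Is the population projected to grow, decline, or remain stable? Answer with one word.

growing

lx = nx/n0 = nx/120: 1, 0.90833…, 0.90833…, 0.825, 0.75, 0.49167…, 0.1
R0 = Σ lx·mx = 0 + 2.725… + 1.816667… + 2.475 + 3 + 2.95… + 0.3 = 13.266667…
R0 > 1, so the population is growing.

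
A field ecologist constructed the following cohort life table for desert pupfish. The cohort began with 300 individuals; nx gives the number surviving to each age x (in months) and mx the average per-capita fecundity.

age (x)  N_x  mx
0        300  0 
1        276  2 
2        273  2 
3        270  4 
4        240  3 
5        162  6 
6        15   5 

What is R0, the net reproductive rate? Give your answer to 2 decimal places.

13.15

lx = nx/n0 = nx/300: 1, 0.92, 0.91, 0.9, 0.8, 0.54, 0.05
lx·mx by age: 0, 1.84, 1.82, 3.6, 2.4, 3.24, 0.25
R0 = Σ lx·mx = 13.15 → 13.15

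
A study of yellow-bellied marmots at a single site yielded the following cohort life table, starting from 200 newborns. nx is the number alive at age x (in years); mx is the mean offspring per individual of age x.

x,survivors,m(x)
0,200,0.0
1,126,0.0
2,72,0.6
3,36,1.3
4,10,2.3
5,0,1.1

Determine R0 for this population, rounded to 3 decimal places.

lx = nx/n0 = nx/200: 1, 0.63, 0.36, 0.18, 0.05, 0
lx·mx by age: 0, 0, 0.216, 0.234, 0.115, 0
R0 = Σ lx·mx = 0.565 → 0.565

0.565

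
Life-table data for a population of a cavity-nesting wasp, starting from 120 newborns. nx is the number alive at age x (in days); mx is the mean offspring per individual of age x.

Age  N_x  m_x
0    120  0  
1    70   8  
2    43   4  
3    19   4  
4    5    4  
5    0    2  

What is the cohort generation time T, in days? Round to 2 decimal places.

1.46

lx = nx/n0 = nx/120: 1, 0.58333…, 0.35833…, 0.15833…, 0.04167…, 0
lx·mx: 0, 4.666667…, 1.433333…, 0.633333…, 0.166667…, 0 → R0 = 6.9…
x·lx·mx: 0, 4.666667…, 2.866667…, 1.9…, 0.666667…, 0 → Σ = 10.1…
T = 10.1… / 6.9… = 1.463768… → 1.46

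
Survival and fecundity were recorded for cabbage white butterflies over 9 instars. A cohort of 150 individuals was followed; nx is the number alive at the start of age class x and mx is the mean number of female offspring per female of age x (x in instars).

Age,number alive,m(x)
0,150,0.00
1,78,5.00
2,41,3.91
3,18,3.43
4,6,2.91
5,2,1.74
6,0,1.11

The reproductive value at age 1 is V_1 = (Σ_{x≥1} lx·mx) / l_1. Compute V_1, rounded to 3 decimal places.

lx = nx/n0 = nx/150: 1, 0.52, 0.27333…, 0.12, 0.04, 0.01333…, 0
lx·mx for x ≥ 1: 2.6, 1.068733…, 0.4116, 0.1164, 0.0232…, 0 → sum = 4.219933…
V_1 = 4.219933… / l_1 = 4.219933… / 0.52 = 8.115256… → 8.115

8.115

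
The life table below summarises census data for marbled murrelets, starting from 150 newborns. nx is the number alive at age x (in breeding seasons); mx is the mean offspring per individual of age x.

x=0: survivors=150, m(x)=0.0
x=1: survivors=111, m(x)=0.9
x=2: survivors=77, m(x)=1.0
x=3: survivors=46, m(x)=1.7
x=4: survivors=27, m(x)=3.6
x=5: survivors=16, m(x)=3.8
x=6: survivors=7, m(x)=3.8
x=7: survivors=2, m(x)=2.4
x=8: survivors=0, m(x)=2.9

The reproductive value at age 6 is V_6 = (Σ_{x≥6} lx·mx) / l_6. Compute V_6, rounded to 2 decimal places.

lx = nx/n0 = nx/150: 1, 0.74, 0.51333…, 0.30667…, 0.18, 0.10667…, 0.04667…, 0.01333…, 0
lx·mx for x ≥ 6: 0.177333…, 0.032…, 0 → sum = 0.209333…
V_6 = 0.209333… / l_6 = 0.209333… / 0.046667… = 4.485714… → 4.49

4.49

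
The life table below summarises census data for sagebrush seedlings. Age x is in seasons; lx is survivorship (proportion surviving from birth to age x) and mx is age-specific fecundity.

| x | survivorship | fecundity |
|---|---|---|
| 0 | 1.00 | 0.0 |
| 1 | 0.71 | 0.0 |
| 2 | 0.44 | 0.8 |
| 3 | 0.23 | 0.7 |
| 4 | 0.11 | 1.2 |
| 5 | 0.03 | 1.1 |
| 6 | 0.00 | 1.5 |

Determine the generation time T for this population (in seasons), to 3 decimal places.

lx·mx: 0, 0, 0.352, 0.161, 0.132, 0.033, 0 → R0 = 0.678
x·lx·mx: 0, 0, 0.704, 0.483, 0.528, 0.165, 0 → Σ = 1.88
T = 1.88 / 0.678 = 2.772861… → 2.773

2.773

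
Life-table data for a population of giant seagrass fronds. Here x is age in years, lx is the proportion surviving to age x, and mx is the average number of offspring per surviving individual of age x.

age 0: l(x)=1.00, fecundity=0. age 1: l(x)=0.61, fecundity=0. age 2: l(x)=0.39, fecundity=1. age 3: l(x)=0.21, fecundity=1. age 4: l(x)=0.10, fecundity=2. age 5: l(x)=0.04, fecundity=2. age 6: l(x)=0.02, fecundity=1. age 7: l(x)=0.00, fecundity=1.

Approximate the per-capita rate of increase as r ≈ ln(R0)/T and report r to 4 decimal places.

R0 = Σ lx·mx = 0 + 0 + 0.39 + 0.21 + 0.2 + 0.08 + 0.02 + 0 = 0.9
Σ x·lx·mx = 2.73; T = 2.73/0.9 = 3.03333…
r ≈ ln(R0)/T = ln(0.9)/3.03333… = -0.034734… → -0.0347

-0.0347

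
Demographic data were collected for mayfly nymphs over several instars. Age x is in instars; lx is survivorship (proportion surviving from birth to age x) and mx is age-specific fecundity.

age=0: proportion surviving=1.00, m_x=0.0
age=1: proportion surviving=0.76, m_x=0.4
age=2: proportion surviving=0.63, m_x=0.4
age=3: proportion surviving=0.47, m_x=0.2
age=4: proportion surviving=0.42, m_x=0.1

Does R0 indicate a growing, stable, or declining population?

declining

R0 = Σ lx·mx = 0 + 0.304 + 0.252 + 0.094 + 0.042 = 0.692
R0 < 1, so the population is declining.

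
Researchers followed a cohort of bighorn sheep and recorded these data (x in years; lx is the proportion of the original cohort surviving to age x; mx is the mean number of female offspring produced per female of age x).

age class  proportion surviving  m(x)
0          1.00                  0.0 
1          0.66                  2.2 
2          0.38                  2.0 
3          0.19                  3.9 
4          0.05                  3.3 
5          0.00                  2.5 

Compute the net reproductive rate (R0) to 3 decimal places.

3.118

lx·mx by age: 0, 1.452, 0.76, 0.741, 0.165, 0
R0 = Σ lx·mx = 3.118 → 3.118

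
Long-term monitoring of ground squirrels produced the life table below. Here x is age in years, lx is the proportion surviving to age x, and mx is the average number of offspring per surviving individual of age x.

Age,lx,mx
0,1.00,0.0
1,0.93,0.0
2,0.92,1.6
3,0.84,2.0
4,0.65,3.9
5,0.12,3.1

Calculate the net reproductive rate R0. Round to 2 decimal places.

lx·mx by age: 0, 0, 1.472, 1.68, 2.535, 0.372
R0 = Σ lx·mx = 6.059 → 6.06

6.06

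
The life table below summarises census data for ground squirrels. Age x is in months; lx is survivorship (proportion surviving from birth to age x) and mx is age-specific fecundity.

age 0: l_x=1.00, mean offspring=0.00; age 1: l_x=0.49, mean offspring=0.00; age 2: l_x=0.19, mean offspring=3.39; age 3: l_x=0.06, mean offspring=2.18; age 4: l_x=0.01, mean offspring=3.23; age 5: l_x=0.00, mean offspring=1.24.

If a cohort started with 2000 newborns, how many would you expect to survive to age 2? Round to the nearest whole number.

380

Expected survivors = N0 · l_2 = 2000 × 0.19 = 380 → 380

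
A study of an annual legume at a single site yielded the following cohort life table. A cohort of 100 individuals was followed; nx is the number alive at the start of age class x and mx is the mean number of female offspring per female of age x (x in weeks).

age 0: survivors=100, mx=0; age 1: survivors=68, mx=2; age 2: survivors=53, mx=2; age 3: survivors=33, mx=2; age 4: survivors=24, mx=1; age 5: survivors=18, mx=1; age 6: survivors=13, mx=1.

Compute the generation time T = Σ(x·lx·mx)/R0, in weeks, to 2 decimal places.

2.23

lx = nx/n0 = nx/100: 1, 0.68, 0.53, 0.33, 0.24, 0.18, 0.13
lx·mx: 0, 1.36, 1.06, 0.66, 0.24, 0.18, 0.13 → R0 = 3.63
x·lx·mx: 0, 1.36, 2.12, 1.98, 0.96, 0.9, 0.78 → Σ = 8.1
T = 8.1 / 3.63 = 2.231405… → 2.23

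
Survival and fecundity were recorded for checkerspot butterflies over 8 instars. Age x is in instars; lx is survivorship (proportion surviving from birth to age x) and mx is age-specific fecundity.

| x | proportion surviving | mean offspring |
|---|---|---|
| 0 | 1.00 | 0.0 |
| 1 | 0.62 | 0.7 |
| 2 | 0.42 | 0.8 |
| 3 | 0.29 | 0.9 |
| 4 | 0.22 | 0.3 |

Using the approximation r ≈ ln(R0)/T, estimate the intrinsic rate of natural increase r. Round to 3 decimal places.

R0 = Σ lx·mx = 0 + 0.434 + 0.336 + 0.261 + 0.066 = 1.097
Σ x·lx·mx = 2.153; T = 2.153/1.097 = 1.96263…
r ≈ ln(R0)/T = ln(1.097)/1.96263… = 0.04717… → 0.047

0.047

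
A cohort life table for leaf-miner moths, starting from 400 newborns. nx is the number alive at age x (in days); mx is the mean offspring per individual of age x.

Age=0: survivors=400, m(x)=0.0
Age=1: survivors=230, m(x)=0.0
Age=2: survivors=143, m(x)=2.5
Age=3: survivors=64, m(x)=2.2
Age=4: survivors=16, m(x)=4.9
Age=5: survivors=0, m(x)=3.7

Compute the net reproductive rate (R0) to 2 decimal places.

lx = nx/n0 = nx/400: 1, 0.575, 0.3575, 0.16, 0.04, 0
lx·mx by age: 0, 0, 0.89375, 0.352, 0.196, 0
R0 = Σ lx·mx = 1.44175 → 1.44

1.44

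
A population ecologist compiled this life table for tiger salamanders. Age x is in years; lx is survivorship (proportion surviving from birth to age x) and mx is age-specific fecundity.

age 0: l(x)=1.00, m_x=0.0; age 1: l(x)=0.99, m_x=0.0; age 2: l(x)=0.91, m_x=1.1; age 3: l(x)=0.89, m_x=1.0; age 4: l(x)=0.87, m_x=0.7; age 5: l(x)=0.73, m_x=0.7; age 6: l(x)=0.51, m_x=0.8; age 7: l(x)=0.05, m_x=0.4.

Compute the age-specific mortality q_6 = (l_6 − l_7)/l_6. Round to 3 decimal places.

q_6 = (l_6 − l_7) / l_6 = (0.51 − 0.05) / 0.51
     = 0.46 / 0.51 = 0.901961… → 0.902

0.902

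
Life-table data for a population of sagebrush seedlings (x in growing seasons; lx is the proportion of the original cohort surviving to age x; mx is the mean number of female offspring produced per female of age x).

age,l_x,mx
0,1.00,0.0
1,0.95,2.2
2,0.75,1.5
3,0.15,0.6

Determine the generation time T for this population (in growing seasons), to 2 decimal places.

1.39

lx·mx: 0, 2.09, 1.125, 0.09 → R0 = 3.305
x·lx·mx: 0, 2.09, 2.25, 0.27 → Σ = 4.61
T = 4.61 / 3.305 = 1.394856… → 1.39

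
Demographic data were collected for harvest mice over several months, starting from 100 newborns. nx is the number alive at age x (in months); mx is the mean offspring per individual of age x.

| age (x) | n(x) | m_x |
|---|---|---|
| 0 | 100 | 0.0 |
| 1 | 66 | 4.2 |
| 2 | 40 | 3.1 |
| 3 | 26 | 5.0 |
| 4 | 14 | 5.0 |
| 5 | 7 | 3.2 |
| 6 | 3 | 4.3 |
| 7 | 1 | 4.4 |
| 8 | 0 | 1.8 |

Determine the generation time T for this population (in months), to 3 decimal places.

2.208

lx = nx/n0 = nx/100: 1, 0.66, 0.4, 0.26, 0.14, 0.07, 0.03, 0.01, 0
lx·mx: 0, 2.772, 1.24, 1.3, 0.7, 0.224, 0.129, 0.044, 0 → R0 = 6.409
x·lx·mx: 0, 2.772, 2.48, 3.9, 2.8, 1.12, 0.774, 0.308, 0 → Σ = 14.154
T = 14.154 / 6.409 = 2.208457… → 2.208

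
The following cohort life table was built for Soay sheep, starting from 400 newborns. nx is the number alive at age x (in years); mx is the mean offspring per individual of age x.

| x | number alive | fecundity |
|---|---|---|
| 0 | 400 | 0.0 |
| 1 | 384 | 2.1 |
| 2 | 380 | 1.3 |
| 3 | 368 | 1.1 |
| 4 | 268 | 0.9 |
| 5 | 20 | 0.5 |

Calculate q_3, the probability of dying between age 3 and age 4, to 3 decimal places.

0.272

lx = nx/n0 = nx/400: 1, 0.96, 0.95, 0.92, 0.67, 0.05
q_3 = (l_3 − l_4) / l_3 = (0.92 − 0.67) / 0.92
     = 0.25 / 0.92 = 0.271739… → 0.272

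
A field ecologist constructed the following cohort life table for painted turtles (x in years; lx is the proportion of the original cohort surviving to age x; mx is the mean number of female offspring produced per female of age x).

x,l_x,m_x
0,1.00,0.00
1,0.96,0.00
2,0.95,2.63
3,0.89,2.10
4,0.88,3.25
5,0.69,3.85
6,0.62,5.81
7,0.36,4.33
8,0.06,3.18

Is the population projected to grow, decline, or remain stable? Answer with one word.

growing

R0 = Σ lx·mx = 0 + 0 + 2.4985 + 1.869 + 2.86 + 2.6565 + 3.6022 + 1.5588 + 0.1908 = 15.2358
R0 > 1, so the population is growing.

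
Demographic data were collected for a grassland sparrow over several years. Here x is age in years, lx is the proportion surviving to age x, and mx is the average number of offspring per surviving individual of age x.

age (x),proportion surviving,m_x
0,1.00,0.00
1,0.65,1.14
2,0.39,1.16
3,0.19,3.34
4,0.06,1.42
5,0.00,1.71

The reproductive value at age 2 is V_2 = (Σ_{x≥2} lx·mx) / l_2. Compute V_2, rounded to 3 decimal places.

lx·mx for x ≥ 2: 0.4524, 0.6346, 0.0852, 0 → sum = 1.1722
V_2 = 1.1722 / l_2 = 1.1722 / 0.39 = 3.005641… → 3.006

3.006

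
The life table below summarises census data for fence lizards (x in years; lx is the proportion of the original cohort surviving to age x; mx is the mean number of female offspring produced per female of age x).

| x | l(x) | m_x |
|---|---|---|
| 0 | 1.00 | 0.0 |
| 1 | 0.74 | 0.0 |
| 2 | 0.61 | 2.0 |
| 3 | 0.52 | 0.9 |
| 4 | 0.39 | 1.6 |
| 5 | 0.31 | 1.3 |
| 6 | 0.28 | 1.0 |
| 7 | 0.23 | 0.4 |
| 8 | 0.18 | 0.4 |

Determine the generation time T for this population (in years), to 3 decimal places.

3.563

lx·mx: 0, 0, 1.22, 0.468, 0.624, 0.403, 0.28, 0.092, 0.072 → R0 = 3.159
x·lx·mx: 0, 0, 2.44, 1.404, 2.496, 2.015, 1.68, 0.644, 0.576 → Σ = 11.255
T = 11.255 / 3.159 = 3.562836… → 3.563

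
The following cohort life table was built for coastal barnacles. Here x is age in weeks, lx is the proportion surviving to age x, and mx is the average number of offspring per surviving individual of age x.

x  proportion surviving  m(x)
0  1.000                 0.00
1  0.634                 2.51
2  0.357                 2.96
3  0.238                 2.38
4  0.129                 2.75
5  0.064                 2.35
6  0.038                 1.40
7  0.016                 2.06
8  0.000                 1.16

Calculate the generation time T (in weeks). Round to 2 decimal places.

lx·mx: 0, 1.59134, 1.05672, 0.56644, 0.35475, 0.1504, 0.0532, 0.03296, 0 → R0 = 3.80581
x·lx·mx: 0, 1.59134, 2.11344, 1.69932, 1.419, 0.752, 0.3192, 0.23072, 0 → Σ = 8.12502
T = 8.12502 / 3.80581 = 2.134899… → 2.13

2.13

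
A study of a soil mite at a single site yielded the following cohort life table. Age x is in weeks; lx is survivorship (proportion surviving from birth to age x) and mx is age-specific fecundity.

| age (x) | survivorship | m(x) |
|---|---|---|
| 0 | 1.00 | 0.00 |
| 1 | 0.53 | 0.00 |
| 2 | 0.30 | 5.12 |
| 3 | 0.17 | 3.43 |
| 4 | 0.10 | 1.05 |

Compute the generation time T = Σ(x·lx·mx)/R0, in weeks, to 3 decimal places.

lx·mx: 0, 0, 1.536, 0.5831, 0.105 → R0 = 2.2241
x·lx·mx: 0, 0, 3.072, 1.7493, 0.42 → Σ = 5.2413
T = 5.2413 / 2.2241 = 2.356594… → 2.357

2.357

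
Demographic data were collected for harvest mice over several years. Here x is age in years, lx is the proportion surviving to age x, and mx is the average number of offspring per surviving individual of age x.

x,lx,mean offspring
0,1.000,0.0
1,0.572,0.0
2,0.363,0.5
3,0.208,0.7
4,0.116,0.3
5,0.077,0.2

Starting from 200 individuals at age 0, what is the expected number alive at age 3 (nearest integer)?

Expected survivors = N0 · l_3 = 200 × 0.208 = 41.6 → 42

42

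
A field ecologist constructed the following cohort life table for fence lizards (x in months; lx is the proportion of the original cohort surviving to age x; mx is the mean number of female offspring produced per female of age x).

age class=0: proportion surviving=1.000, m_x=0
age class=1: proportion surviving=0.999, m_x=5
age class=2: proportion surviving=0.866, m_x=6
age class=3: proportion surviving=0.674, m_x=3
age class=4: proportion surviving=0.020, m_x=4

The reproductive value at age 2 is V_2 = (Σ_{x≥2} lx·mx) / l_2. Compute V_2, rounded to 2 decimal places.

lx·mx for x ≥ 2: 5.196, 2.022, 0.08 → sum = 7.298
V_2 = 7.298 / l_2 = 7.298 / 0.866 = 8.427252… → 8.43

8.43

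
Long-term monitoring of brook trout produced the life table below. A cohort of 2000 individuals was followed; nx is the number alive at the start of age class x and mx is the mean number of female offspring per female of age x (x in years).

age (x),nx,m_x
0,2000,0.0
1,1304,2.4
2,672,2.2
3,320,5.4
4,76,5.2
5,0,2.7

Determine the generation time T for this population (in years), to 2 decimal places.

lx = nx/n0 = nx/2000: 1, 0.652, 0.336, 0.16, 0.038, 0
lx·mx: 0, 1.5648, 0.7392, 0.864, 0.1976, 0 → R0 = 3.3656
x·lx·mx: 0, 1.5648, 1.4784, 2.592, 0.7904, 0 → Σ = 6.4256
T = 6.4256 / 3.3656 = 1.909199… → 1.91

1.91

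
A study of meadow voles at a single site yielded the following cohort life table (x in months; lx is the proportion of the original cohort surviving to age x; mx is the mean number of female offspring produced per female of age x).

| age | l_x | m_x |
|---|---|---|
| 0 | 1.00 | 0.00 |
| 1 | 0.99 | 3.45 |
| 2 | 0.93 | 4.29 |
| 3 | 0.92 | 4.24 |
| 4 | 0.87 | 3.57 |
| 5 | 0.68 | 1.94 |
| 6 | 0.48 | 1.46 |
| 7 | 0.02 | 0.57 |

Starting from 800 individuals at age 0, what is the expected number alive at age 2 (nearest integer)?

Expected survivors = N0 · l_2 = 800 × 0.93 = 744 → 744

744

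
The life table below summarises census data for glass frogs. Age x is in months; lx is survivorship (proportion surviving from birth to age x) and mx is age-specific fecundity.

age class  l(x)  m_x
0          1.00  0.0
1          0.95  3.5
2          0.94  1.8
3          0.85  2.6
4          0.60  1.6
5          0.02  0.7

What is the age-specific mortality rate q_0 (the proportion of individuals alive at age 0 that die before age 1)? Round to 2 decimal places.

q_0 = (l_0 − l_1) / l_0 = (1 − 0.95) / 1
     = 0.05 / 1 = 0.05 → 0.05

0.05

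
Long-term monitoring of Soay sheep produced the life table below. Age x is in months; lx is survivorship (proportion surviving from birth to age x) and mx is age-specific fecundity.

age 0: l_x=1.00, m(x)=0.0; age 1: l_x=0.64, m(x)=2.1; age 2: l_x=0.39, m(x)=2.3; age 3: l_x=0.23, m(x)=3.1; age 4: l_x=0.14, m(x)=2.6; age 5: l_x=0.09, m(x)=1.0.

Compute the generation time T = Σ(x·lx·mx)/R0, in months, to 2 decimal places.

2.11

lx·mx: 0, 1.344, 0.897, 0.713, 0.364, 0.09 → R0 = 3.408
x·lx·mx: 0, 1.344, 1.794, 2.139, 1.456, 0.45 → Σ = 7.183
T = 7.183 / 3.408 = 2.107688… → 2.11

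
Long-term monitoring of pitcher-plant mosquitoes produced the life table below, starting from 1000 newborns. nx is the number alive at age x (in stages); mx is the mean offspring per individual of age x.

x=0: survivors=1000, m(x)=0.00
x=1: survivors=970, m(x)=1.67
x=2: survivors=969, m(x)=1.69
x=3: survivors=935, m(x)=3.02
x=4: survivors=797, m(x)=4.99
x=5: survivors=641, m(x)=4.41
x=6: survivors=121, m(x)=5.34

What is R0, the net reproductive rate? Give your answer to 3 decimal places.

lx = nx/n0 = nx/1000: 1, 0.97, 0.969, 0.935, 0.797, 0.641, 0.121
lx·mx by age: 0, 1.6199, 1.63761, 2.8237, 3.97703, 2.82681, 0.64614
R0 = Σ lx·mx = 13.53119 → 13.531

13.531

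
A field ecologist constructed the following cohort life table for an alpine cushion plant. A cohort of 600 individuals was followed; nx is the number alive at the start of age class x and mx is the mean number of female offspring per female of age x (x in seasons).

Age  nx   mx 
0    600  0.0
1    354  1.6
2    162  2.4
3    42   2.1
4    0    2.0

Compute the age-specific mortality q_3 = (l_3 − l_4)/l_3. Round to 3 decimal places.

1.000

lx = nx/n0 = nx/600: 1, 0.59, 0.27, 0.07, 0
q_3 = (l_3 − l_4) / l_3 = (0.07 − 0) / 0.07
     = 0.07 / 0.07 = 1 → 1.000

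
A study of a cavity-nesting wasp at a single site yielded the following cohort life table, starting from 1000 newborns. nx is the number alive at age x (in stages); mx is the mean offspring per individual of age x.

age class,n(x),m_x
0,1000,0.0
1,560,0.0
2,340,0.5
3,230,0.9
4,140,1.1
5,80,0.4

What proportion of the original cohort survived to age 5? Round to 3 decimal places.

0.080

l_5 = n_5/n_0 = 80/1000 = 0.08 → 0.080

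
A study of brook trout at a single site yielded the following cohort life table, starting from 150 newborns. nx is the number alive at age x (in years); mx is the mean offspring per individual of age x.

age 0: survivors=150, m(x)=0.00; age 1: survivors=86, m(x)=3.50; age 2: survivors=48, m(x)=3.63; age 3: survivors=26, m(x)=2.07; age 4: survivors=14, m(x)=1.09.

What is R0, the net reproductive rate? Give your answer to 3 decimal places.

lx = nx/n0 = nx/150: 1, 0.57333…, 0.32, 0.17333…, 0.09333…
lx·mx by age: 0, 2.006667…, 1.1616, 0.3588…, 0.101733…
R0 = Σ lx·mx = 3.6288… → 3.629

3.629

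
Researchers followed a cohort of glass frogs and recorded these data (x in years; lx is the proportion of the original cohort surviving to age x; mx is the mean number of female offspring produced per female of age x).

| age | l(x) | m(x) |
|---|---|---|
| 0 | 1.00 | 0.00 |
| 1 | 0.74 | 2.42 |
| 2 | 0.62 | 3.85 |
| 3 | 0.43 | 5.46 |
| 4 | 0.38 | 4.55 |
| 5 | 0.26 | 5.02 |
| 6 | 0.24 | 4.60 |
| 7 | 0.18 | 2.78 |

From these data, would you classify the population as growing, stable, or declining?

R0 = Σ lx·mx = 0 + 1.7908 + 2.387 + 2.3478 + 1.729 + 1.3052 + 1.104 + 0.5004 = 11.1642
R0 > 1, so the population is growing.

growing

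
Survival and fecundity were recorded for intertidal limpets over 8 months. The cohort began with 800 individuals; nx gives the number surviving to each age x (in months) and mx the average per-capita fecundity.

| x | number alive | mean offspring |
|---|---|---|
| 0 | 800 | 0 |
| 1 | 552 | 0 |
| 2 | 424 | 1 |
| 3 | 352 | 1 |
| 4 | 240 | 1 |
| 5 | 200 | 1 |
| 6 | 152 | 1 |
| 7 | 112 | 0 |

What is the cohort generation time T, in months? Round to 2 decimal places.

3.49

lx = nx/n0 = nx/800: 1, 0.69, 0.53, 0.44, 0.3, 0.25, 0.19, 0.14
lx·mx: 0, 0, 0.53, 0.44, 0.3, 0.25, 0.19, 0 → R0 = 1.71
x·lx·mx: 0, 0, 1.06, 1.32, 1.2, 1.25, 1.14, 0 → Σ = 5.97
T = 5.97 / 1.71 = 3.491228… → 3.49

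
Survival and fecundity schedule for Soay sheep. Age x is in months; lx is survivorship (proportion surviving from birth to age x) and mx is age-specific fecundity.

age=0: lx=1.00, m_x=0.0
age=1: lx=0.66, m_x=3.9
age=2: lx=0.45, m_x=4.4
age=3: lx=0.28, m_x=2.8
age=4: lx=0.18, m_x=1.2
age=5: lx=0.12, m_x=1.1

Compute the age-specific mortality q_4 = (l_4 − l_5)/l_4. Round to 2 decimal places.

0.33

q_4 = (l_4 − l_5) / l_4 = (0.18 − 0.12) / 0.18
     = 0.06 / 0.18 = 0.333333… → 0.33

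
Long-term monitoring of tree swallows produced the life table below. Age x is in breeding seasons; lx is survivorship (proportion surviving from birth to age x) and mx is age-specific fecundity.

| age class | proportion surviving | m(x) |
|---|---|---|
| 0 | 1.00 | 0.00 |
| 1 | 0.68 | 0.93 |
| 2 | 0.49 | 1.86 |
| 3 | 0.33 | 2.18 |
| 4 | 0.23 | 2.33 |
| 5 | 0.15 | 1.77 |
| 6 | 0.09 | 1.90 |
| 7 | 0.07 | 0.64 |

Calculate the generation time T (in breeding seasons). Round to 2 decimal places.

lx·mx: 0, 0.6324, 0.9114, 0.7194, 0.5359, 0.2655, 0.171, 0.0448 → R0 = 3.2804
x·lx·mx: 0, 0.6324, 1.8228, 2.1582, 2.1436, 1.3275, 1.026, 0.3136 → Σ = 9.4241
T = 9.4241 / 3.2804 = 2.872851… → 2.87

2.87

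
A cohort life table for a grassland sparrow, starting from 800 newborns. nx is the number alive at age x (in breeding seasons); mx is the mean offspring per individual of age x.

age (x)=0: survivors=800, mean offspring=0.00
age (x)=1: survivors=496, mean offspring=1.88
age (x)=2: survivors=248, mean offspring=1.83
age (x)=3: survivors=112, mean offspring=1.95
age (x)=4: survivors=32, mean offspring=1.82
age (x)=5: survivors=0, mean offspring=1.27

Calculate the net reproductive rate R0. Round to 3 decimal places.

2.079

lx = nx/n0 = nx/800: 1, 0.62, 0.31, 0.14, 0.04, 0
lx·mx by age: 0, 1.1656, 0.5673, 0.273, 0.0728, 0
R0 = Σ lx·mx = 2.0787 → 2.079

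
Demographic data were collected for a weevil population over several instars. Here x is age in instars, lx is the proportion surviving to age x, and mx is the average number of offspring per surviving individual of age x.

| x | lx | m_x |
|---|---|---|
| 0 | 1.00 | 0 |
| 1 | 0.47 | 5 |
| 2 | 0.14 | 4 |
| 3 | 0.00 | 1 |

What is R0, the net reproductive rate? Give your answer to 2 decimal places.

lx·mx by age: 0, 2.35, 0.56, 0
R0 = Σ lx·mx = 2.91 → 2.91

2.91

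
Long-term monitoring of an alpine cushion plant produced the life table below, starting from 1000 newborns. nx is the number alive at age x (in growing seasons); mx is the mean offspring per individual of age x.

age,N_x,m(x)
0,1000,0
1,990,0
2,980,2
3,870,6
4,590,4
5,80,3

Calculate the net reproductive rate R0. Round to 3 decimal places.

9.780

lx = nx/n0 = nx/1000: 1, 0.99, 0.98, 0.87, 0.59, 0.08
lx·mx by age: 0, 0, 1.96, 5.22, 2.36, 0.24
R0 = Σ lx·mx = 9.78 → 9.780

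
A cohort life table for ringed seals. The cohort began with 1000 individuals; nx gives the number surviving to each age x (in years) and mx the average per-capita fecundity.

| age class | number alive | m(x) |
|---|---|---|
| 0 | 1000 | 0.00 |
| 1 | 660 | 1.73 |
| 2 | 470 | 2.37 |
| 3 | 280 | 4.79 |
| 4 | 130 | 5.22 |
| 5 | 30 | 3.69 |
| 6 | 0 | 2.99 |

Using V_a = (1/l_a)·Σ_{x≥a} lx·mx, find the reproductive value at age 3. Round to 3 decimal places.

7.609

lx = nx/n0 = nx/1000: 1, 0.66, 0.47, 0.28, 0.13, 0.03, 0
lx·mx for x ≥ 3: 1.3412, 0.6786, 0.1107, 0 → sum = 2.1305
V_3 = 2.1305 / l_3 = 2.1305 / 0.28 = 7.608929… → 7.609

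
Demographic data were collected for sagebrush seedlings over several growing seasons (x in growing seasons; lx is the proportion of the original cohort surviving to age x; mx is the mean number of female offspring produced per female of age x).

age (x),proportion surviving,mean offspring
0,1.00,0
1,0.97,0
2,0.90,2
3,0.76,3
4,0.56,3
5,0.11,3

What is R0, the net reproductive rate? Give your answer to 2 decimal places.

6.09

lx·mx by age: 0, 0, 1.8, 2.28, 1.68, 0.33
R0 = Σ lx·mx = 6.09 → 6.09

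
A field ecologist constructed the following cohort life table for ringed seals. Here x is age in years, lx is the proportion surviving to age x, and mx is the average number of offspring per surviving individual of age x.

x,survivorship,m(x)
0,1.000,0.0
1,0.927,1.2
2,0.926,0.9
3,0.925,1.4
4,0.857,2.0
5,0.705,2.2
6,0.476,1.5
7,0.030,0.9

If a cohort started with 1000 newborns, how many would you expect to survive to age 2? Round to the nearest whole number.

Expected survivors = N0 · l_2 = 1000 × 0.926 = 926 → 926

926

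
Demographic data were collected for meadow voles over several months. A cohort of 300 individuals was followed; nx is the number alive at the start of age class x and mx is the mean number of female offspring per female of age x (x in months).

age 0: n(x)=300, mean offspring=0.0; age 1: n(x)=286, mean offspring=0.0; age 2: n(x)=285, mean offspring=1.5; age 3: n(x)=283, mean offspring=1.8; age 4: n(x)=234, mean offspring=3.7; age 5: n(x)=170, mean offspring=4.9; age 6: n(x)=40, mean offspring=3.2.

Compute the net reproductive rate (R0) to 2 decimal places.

lx = nx/n0 = nx/300: 1, 0.95333…, 0.95, 0.94333…, 0.78, 0.56667…, 0.13333…
lx·mx by age: 0, 0, 1.425, 1.698…, 2.886, 2.776667…, 0.426667…
R0 = Σ lx·mx = 9.212333… → 9.21

9.21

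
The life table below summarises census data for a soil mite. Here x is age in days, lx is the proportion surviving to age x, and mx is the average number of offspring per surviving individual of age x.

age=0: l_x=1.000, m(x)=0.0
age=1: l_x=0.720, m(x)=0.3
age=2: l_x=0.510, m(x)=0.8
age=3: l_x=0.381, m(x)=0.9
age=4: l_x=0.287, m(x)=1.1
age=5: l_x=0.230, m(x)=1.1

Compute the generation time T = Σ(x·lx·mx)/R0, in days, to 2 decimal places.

lx·mx: 0, 0.216, 0.408, 0.3429, 0.3157, 0.253 → R0 = 1.5356
x·lx·mx: 0, 0.216, 0.816, 1.0287, 1.2628, 1.265 → Σ = 4.5885
T = 4.5885 / 1.5356 = 2.988083… → 2.99

2.99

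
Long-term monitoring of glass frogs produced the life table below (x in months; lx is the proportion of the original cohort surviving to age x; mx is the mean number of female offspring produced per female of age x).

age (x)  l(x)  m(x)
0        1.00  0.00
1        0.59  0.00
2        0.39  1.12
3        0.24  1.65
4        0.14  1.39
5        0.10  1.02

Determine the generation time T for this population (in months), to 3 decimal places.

2.966

lx·mx: 0, 0, 0.4368, 0.396, 0.1946, 0.102 → R0 = 1.1294
x·lx·mx: 0, 0, 0.8736, 1.188, 0.7784, 0.51 → Σ = 3.35
T = 3.35 / 1.1294 = 2.966177… → 2.966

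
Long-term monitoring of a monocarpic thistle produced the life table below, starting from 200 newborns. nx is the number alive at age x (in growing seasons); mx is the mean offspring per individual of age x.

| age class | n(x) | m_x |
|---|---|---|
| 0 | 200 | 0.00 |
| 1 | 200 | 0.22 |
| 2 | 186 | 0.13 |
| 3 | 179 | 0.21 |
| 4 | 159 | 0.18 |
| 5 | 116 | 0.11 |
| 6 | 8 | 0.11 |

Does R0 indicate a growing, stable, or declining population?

declining

lx = nx/n0 = nx/200: 1, 1, 0.93, 0.895, 0.795, 0.58, 0.04
R0 = Σ lx·mx = 0 + 0.22 + 0.1209 + 0.18795 + 0.1431 + 0.0638 + 0.0044 = 0.74015
R0 < 1, so the population is declining.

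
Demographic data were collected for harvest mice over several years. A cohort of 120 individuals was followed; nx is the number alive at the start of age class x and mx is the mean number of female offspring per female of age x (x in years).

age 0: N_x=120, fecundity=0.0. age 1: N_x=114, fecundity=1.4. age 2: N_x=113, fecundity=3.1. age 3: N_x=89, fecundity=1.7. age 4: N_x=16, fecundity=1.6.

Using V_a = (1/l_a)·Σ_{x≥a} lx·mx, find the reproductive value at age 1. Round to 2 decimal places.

lx = nx/n0 = nx/120: 1, 0.95, 0.94167…, 0.74167…, 0.13333…
lx·mx for x ≥ 1: 1.33, 2.919167…, 1.260833…, 0.213333… → sum = 5.723333…
V_1 = 5.723333… / l_1 = 5.723333… / 0.95 = 6.024561… → 6.02

6.02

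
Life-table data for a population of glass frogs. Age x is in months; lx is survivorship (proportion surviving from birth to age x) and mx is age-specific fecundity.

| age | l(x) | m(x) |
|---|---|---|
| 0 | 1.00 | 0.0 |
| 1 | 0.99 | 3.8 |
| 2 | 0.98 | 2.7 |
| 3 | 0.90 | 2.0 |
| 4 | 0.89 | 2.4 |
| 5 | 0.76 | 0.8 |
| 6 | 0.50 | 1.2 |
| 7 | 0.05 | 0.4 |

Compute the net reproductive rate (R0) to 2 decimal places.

11.57

lx·mx by age: 0, 3.762, 2.646, 1.8, 2.136, 0.608, 0.6, 0.02
R0 = Σ lx·mx = 11.572 → 11.57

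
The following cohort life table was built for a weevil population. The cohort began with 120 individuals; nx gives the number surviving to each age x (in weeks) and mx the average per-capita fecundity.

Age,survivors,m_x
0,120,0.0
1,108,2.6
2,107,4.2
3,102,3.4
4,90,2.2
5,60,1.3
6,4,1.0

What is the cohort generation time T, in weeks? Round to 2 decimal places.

2.52

lx = nx/n0 = nx/120: 1, 0.9, 0.89167…, 0.85, 0.75, 0.5, 0.03333…
lx·mx: 0, 2.34, 3.745…, 2.89, 1.65, 0.65, 0.033333… → R0 = 11.308333…
x·lx·mx: 0, 2.34, 7.49…, 8.67, 6.6, 3.25, 0.2… → Σ = 28.55…
T = 28.55… / 11.308333… = 2.524687… → 2.52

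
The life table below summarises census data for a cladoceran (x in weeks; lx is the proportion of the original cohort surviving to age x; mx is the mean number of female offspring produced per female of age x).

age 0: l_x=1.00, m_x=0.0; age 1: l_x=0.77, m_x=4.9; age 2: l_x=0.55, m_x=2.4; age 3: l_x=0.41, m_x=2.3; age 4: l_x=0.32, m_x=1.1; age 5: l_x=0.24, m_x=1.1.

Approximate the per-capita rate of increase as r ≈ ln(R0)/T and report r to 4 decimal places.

1.0530

R0 = Σ lx·mx = 0 + 3.773 + 1.32 + 0.943 + 0.352 + 0.264 = 6.652
Σ x·lx·mx = 11.97; T = 11.97/6.652 = 1.79946…
r ≈ ln(R0)/T = ln(6.652)/1.79946… = 1.053049… → 1.0530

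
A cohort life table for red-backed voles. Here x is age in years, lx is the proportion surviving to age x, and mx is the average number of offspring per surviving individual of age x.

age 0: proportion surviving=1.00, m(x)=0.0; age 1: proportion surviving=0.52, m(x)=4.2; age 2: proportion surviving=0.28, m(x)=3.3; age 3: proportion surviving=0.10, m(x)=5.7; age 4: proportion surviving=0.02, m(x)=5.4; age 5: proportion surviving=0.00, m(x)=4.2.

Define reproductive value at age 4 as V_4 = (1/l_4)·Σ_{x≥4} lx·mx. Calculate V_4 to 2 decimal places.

lx·mx for x ≥ 4: 0.108, 0 → sum = 0.108
V_4 = 0.108 / l_4 = 0.108 / 0.02 = 5.4 → 5.40

5.40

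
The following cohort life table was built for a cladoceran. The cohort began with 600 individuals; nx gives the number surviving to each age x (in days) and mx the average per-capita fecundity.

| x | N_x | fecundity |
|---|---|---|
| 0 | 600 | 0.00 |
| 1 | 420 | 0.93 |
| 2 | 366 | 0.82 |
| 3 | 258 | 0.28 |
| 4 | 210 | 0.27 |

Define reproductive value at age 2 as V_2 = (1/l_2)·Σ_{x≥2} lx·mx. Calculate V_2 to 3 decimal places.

1.172

lx = nx/n0 = nx/600: 1, 0.7, 0.61, 0.43, 0.35
lx·mx for x ≥ 2: 0.5002, 0.1204, 0.0945 → sum = 0.7151
V_2 = 0.7151 / l_2 = 0.7151 / 0.61 = 1.172295… → 1.172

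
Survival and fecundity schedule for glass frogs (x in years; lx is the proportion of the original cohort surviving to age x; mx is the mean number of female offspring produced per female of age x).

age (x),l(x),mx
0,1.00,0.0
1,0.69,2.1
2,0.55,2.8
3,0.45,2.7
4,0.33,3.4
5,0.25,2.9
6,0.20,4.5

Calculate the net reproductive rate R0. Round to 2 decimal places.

lx·mx by age: 0, 1.449, 1.54, 1.215, 1.122, 0.725, 0.9
R0 = Σ lx·mx = 6.951 → 6.95

6.95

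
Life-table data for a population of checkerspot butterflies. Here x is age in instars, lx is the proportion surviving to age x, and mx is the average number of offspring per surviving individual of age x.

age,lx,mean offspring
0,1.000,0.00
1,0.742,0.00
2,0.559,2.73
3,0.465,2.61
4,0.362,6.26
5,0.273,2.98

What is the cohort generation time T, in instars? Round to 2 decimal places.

lx·mx: 0, 0, 1.52607, 1.21365, 2.26612, 0.81354 → R0 = 5.81938
x·lx·mx: 0, 0, 3.05214, 3.64095, 9.06448, 4.0677 → Σ = 19.82527
T = 19.82527 / 5.81938 = 3.406767… → 3.41

3.41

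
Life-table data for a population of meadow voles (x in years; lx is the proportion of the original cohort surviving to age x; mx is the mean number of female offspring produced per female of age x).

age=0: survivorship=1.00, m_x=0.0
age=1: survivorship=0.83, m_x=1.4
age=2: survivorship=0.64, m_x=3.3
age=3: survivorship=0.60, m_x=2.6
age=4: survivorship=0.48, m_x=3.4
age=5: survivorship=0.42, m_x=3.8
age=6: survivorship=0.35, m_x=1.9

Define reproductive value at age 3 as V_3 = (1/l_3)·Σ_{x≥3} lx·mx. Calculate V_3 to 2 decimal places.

lx·mx for x ≥ 3: 1.56, 1.632, 1.596, 0.665 → sum = 5.453
V_3 = 5.453 / l_3 = 5.453 / 0.6 = 9.088333… → 9.09

9.09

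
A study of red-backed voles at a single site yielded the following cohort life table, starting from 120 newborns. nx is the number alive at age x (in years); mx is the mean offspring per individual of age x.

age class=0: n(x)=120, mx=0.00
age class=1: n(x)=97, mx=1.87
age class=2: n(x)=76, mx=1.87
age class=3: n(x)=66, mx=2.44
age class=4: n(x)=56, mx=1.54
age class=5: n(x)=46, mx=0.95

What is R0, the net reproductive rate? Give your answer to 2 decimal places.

5.12

lx = nx/n0 = nx/120: 1, 0.80833…, 0.63333…, 0.55, 0.46667…, 0.38333…
lx·mx by age: 0, 1.511583…, 1.184333…, 1.342, 0.718667…, 0.364167…
R0 = Σ lx·mx = 5.12075… → 5.12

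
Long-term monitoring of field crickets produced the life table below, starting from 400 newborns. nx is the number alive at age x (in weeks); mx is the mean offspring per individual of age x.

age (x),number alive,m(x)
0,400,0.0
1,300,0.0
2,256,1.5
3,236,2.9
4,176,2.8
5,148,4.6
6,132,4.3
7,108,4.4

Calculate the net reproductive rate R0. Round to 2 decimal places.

8.21

lx = nx/n0 = nx/400: 1, 0.75, 0.64, 0.59, 0.44, 0.37, 0.33, 0.27
lx·mx by age: 0, 0, 0.96, 1.711, 1.232, 1.702, 1.419, 1.188
R0 = Σ lx·mx = 8.212 → 8.21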